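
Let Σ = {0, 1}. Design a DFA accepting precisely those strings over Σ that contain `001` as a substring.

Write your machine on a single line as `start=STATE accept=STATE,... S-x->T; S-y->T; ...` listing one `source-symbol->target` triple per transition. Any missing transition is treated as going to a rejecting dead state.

Track how much of `001` has been matched so far: state A is no progress, D is the absorbing accept state reached once `001` has occurred. Intermediate states record partial matches; on a mismatch, fall back to the longest reusable overlap.
A 4-state machine:
       0  1 
>  A   B  A 
   B   C  A 
   C   C  D 
 * D   D  D 
(> = start, * = accepting)

start=A; accept=D; A-0->B; A-1->A; B-0->C; B-1->A; C-0->C; C-1->D; D-0->D; D-1->D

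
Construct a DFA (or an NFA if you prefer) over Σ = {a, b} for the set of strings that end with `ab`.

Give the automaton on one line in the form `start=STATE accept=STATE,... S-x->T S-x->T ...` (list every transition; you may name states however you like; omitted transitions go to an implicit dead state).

Let each state record the length of the longest suffix of the input read so far that is also a prefix of `ab`. s1 means the last symbol is `a`; s2 means the last 2 symbols are `ab`. Accept only at s2, where the string currently ends in `ab`.
A 3-state machine:
        a   b  
>  s0   s1  s0 
   s1   s1  s2 
 * s2   s1  s0 
(> = start, * = accepting)

start=s0 accept=s2 s0-a->s1 s0-b->s0 s1-a->s1 s1-b->s2 s2-a->s1 s2-b->s0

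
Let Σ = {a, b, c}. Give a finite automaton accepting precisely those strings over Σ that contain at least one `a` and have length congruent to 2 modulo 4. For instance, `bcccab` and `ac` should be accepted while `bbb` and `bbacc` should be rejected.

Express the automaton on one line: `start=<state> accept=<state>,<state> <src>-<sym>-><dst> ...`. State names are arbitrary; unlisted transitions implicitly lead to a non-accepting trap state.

start=S0 accept=S3,S4 S0-a->S1 S0-b->S2 S0-c->S2 S1-a->S3 S1-b->S4 S1-c->S4 S2-a->S4 S2-b->S5 S2-c->S5 S3-a->S6 S3-b->S6 S3-c->S6 S4-a->S6 S4-b->S7 S4-c->S7 S5-a->S7 S5-b->S8 S5-c->S8 S6-a->S9 S6-b->S9 S6-c->S9 S7-a->S9 S7-b->S10 S7-c->S10 S8-a->S10 S8-b->S0 S8-c->S0 S9-a->S11 S9-b->S11 S9-c->S11 S10-a->S11 S10-b->S1 S10-c->S1 S11-a->S3 S11-b->S3 S11-c->S3

Handle the two conditions separately and then intersect. The first has 3 states tracking the count of `a`s, saturating at 2; the second has 4 states tracking the input length modulo 4. A product state is a pair (one from each), accepting exactly when both do.
          a    b    c  
>  S0     S1   S2   S2 
   S1     S3   S4   S4 
   S2     S4   S5   S5 
 * S3     S6   S6   S6 
 * S4     S6   S7   S7 
   S5     S7   S8   S8 
   S6     S9   S9   S9 
   S7     S9  S10  S10 
   S8    S10   S0   S0 
   S9    S11  S11  S11 
   S10   S11   S1   S1 
   S11    S3   S3   S3 
(> = start, * = accepting)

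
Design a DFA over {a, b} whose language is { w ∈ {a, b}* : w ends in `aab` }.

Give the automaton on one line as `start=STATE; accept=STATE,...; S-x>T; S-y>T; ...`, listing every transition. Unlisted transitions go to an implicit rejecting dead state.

start=q0; accept=q3; q0-a>q1; q0-b>q0; q1-a>q2; q1-b>q0; q2-a>q2; q2-b>q3; q3-a>q1; q3-b>q0

Let each state record the length of the longest suffix of the input read so far that is also a prefix of `aab`. q1 means the last symbol is `a`; q2 means the last 2 symbols are `aa`; q3 means the last 3 symbols are `aab`. Accept only at q3, where the string currently ends in `aab`.
A 4-state machine:
        a   b  
>  q0   q1  q0 
   q1   q2  q0 
   q2   q2  q3 
 * q3   q1  q0 
(> = start, * = accepting)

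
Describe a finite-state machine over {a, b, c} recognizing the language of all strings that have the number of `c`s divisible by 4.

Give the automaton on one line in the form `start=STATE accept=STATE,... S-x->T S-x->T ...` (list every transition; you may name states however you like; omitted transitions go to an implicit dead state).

Keep the running count of `c`s modulo 4: each `c` advances along the cycle q0 → q1 → q2 → q3 → q0 while other symbols loop. Accept at q0.
A 4-state machine:
        a   b   c  
>* q0   q0  q0  q1 
   q1   q1  q1  q2 
   q2   q2  q2  q3 
   q3   q3  q3  q0 
(> = start, * = accepting)

start=q0 accept=q0 q0-a->q0 q0-b->q0 q0-c->q1 q1-a->q1 q1-b->q1 q1-c->q2 q2-a->q2 q2-b->q2 q2-c->q3 q3-a->q3 q3-b->q3 q3-c->q0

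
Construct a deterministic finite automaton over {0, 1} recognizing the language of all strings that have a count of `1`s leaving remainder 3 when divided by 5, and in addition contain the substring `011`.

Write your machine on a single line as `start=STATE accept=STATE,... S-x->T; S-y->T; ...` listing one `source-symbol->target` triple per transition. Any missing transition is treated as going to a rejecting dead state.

start=q0; accept=q10; q0-0->q1; q0-1->q2; q1-0->q1; q1-1->q3; q2-0->q4; q2-1->q5; q3-0->q4; q3-1->q6; q4-0->q4; q4-1->q7; q5-0->q8; q5-1->q9; q6-0->q6; q6-1->q10; q7-0->q8; q7-1->q10; q8-0->q8; q8-1->q11; q9-0->q12; q9-1->q13; q10-0->q10; q10-1->q14; q11-0->q12; q11-1->q14; q12-0->q12; q12-1->q15; q13-0->q16; q13-1->q0; q14-0->q14; q14-1->q17; q15-0->q16; q15-1->q17; q16-0->q16; q16-1->q18; q17-0->q17; q17-1->q19; q18-0->q1; q18-1->q19; q19-0->q19; q19-1->q6

Handle the two conditions separately and then intersect. The first has 5 states tracking the count of `1`s modulo 5; the second has 4 states tracking whether and how much of `011` has been seen. A product state is a pair (one from each), accepting exactly when both do.
20 states suffice.
          0    1  
>  q0     q1   q2 
   q1     q1   q3 
   q2     q4   q5 
   q3     q4   q6 
   q4     q4   q7 
   q5     q8   q9 
   q6     q6  q10 
   q7     q8  q10 
   q8     q8  q11 
   q9    q12  q13 
 * q10   q10  q14 
   q11   q12  q14 
   q12   q12  q15 
   q13   q16   q0 
   q14   q14  q17 
   q15   q16  q17 
   q16   q16  q18 
   q17   q17  q19 
   q18    q1  q19 
   q19   q19   q6 
(> = start, * = accepting)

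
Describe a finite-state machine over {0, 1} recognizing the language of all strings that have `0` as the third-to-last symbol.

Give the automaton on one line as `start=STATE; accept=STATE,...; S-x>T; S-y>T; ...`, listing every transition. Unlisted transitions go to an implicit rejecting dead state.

start=q0; accept=q7,q8,q9,q10; q0-0>q1; q0-1>q2; q1-0>q3; q1-1>q4; q2-0>q5; q2-1>q6; q3-0>q7; q3-1>q8; q4-0>q9; q4-1>q10; q5-0>q11; q5-1>q12; q6-0>q13; q6-1>q14; q7-0>q7; q7-1>q8; q8-0>q9; q8-1>q10; q9-0>q11; q9-1>q12; q10-0>q13; q10-1>q14; q11-0>q7; q11-1>q8; q12-0>q9; q12-1>q10; q13-0>q11; q13-1>q12; q14-0>q13; q14-1>q14

A DFA must remember the last 3 symbols (since which symbol is third-to-last isn't known until the input ends). Use one state per possible window of the last ≤3 symbols; accept from those whose window starts with `0`.
With 15 states:
          0    1  
>  q0     q1   q2 
   q1     q3   q4 
   q2     q5   q6 
   q3     q7   q8 
   q4     q9  q10 
   q5    q11  q12 
   q6    q13  q14 
 * q7     q7   q8 
 * q8     q9  q10 
 * q9    q11  q12 
 * q10   q13  q14 
   q11    q7   q8 
   q12    q9  q10 
   q13   q11  q12 
   q14   q13  q14 
(> = start, * = accepting)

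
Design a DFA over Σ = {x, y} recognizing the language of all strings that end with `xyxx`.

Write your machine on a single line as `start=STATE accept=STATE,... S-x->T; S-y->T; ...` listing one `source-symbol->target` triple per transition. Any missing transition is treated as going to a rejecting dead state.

Let each state record the length of the longest suffix of the input read so far that is also a prefix of `xyxx`. q1 means the last symbol is `x`; q2 means the last 2 symbols are `xy`; q3 means the last 3 symbols are `xyx`; q4 means the last 4 symbols are `xyxx`. Accept only at q4, where the string currently ends in `xyxx`.
With 5 states:
        x   y  
>  q0   q1  q0 
   q1   q1  q2 
   q2   q3  q0 
   q3   q4  q2 
 * q4   q1  q2 
(> = start, * = accepting)

start=q0; accept=q4; q0-x->q1; q0-y->q0; q1-x->q1; q1-y->q2; q2-x->q3; q2-y->q0; q3-x->q4; q3-y->q2; q4-x->q1; q4-y->q2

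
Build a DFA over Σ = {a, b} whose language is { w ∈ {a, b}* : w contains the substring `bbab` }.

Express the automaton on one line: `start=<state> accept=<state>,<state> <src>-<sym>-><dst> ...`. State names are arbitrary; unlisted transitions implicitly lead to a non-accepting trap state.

start=q0 accept=q4 q0-a->q0 q0-b->q1 q1-a->q0 q1-b->q2 q2-a->q3 q2-b->q2 q3-a->q0 q3-b->q4 q4-a->q4 q4-b->q4

States q0..q3 record the length of the longest prefix of `bbab` that matches the current input suffix. Reaching q4 means `bbab` has been seen, and we stay there forever. Accept from q4.
A 5-state machine:
        a   b  
>  q0   q0  q1 
   q1   q0  q2 
   q2   q3  q2 
   q3   q0  q4 
 * q4   q4  q4 
(> = start, * = accepting)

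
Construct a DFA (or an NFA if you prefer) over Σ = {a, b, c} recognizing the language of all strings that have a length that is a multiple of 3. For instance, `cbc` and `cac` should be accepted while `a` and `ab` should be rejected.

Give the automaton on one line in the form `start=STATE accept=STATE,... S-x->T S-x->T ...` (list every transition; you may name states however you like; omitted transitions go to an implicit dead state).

Only the length mod 3 matters, so use a 3-cycle: from any state, every input symbol moves to the next state, wrapping S2 back to S0. Mark S0 accepting.
With 3 states:
        a   b   c  
>* S0   S1  S1  S1 
   S1   S2  S2  S2 
   S2   S0  S0  S0 
(> = start, * = accepting)

start=S0 accept=S0 S0-a->S1 S0-b->S1 S0-c->S1 S1-a->S2 S1-b->S2 S1-c->S2 S2-a->S0 S2-b->S0 S2-c->S0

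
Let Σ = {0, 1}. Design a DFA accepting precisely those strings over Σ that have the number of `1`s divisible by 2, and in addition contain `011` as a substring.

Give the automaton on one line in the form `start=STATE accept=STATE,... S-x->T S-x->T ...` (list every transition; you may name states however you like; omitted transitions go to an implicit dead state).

Build one automaton per condition and run them in lockstep. One (2 states) tracks the count of `1`s modulo 2; the other (4 states) tracks whether and how much of `011` has been seen. Each combined state is a pair, one component from each; accept when both components accept.
        0   1  
>  s0   s1  s2 
   s1   s1  s3 
   s2   s4  s0 
   s3   s4  s5 
   s4   s4  s6 
 * s5   s5  s7 
   s6   s1  s7 
   s7   s7  s5 
(> = start, * = accepting)

start=s0 accept=s5 s0-0->s1 s0-1->s2 s1-0->s1 s1-1->s3 s2-0->s4 s2-1->s0 s3-0->s4 s3-1->s5 s4-0->s4 s4-1->s6 s5-0->s5 s5-1->s7 s6-0->s1 s6-1->s7 s7-0->s7 s7-1->s5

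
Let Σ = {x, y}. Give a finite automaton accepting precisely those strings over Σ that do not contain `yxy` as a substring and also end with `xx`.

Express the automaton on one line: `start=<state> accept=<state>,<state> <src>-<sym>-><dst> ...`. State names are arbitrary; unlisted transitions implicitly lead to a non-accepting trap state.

Run two small machines in parallel and take their product. One (4 states) tracks partial matches of the forbidden pattern `yxy`; the other (3 states) tracks how much of the suffix `xx` has currently been matched. Each combined state is a pair, one component from each; accept when both components accept.
With 8 states:
        x   y  
>  s0   s1  s2 
   s1   s3  s2 
   s2   s4  s2 
 * s3   s3  s2 
   s4   s3  s5 
   s5   s6  s5 
   s6   s7  s5 
   s7   s7  s5 
(> = start, * = accepting)

start=s0 accept=s3 s0-x->s1 s0-y->s2 s1-x->s3 s1-y->s2 s2-x->s4 s2-y->s2 s3-x->s3 s3-y->s2 s4-x->s3 s4-y->s5 s5-x->s6 s5-y->s5 s6-x->s7 s6-y->s5 s7-x->s7 s7-y->s5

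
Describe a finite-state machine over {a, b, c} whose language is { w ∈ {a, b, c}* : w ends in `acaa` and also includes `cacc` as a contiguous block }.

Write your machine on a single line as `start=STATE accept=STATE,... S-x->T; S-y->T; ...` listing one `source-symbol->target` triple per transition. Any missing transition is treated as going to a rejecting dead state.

Run two small machines in parallel and take their product. The first has 5 states tracking how much of the suffix `acaa` has currently been matched; the second has 5 states tracking whether and how much of `cacc` has been seen. A product state is a pair (one from each), accepting exactly when both do. After merging equivalent states the machine shrinks.
With 9 states:
        a   b   c  
>  s0   s0  s0  s1 
   s1   s2  s0  s1 
   s2   s0  s0  s3 
   s3   s2  s0  s4 
   s4   s5  s4  s4 
   s5   s5  s4  s6 
   s6   s7  s4  s4 
   s7   s8  s4  s6 
 * s8   s5  s4  s6 
(> = start, * = accepting)

start=s0; accept=s8; s0-a->s0; s0-b->s0; s0-c->s1; s1-a->s2; s1-b->s0; s1-c->s1; s2-a->s0; s2-b->s0; s2-c->s3; s3-a->s2; s3-b->s0; s3-c->s4; s4-a->s5; s4-b->s4; s4-c->s4; s5-a->s5; s5-b->s4; s5-c->s6; s6-a->s7; s6-b->s4; s6-c->s4; s7-a->s8; s7-b->s4; s7-c->s6; s8-a->s5; s8-b->s4; s8-c->s6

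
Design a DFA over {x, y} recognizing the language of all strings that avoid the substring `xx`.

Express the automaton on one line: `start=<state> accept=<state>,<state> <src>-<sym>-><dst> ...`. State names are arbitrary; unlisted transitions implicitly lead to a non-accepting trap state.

Track partial matches of the forbidden pattern `xx`. State q2 is a dead state reached once `xx` has occurred; every other state accepts. q0 means no part of `xx` is currently matched.
A 3-state machine:
        x   y  
>* q0   q1  q0 
 * q1   q2  q0 
   q2   q2  q2 
(> = start, * = accepting)

start=q0 accept=q0,q1 q0-x->q1 q0-y->q0 q1-x->q2 q1-y->q0 q2-x->q2 q2-y->q2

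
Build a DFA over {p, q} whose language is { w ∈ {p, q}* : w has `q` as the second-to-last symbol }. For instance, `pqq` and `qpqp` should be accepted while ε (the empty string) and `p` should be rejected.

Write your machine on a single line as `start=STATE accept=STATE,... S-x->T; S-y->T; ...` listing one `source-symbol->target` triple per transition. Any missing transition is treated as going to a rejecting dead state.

Because acceptance depends on a position counted from the end, the machine has to buffer the most recent 2 symbols. Make each state the string of the last up-to-2 symbols read; on input `x` shift the window left and append `x`. Accept when the buffered window has length 2 and begins with `q`.
With 7 states:
        p   q  
>  s0   s1  s2 
   s1   s3  s4 
   s2   s5  s6 
   s3   s3  s4 
   s4   s5  s6 
 * s5   s3  s4 
 * s6   s5  s6 
(> = start, * = accepting)

start=s0; accept=s5,s6; s0-p->s1; s0-q->s2; s1-p->s3; s1-q->s4; s2-p->s5; s2-q->s6; s3-p->s3; s3-q->s4; s4-p->s5; s4-q->s6; s5-p->s3; s5-q->s4; s6-p->s5; s6-q->s6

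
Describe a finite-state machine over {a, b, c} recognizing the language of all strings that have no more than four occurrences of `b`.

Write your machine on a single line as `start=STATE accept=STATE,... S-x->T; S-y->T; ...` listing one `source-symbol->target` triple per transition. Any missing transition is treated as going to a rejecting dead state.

start=q0; accept=q0,q1,q2,q3,q4; q0-a->q0; q0-b->q1; q0-c->q0; q1-a->q1; q1-b->q2; q1-c->q1; q2-a->q2; q2-b->q3; q2-c->q2; q3-a->q3; q3-b->q4; q3-c->q3; q4-a->q4; q4-b->q5; q4-c->q4; q5-a->q5; q5-b->q5; q5-c->q5

Count `b`s, saturating at 5: states q0 through q4 mean 0 through 4 `b`s seen; q5 means more than 4. Each `b` increments (capped at q5); other symbols loop. Accept from {q0, q1, q2, q3, q4}.
A 6-state machine:
        a   b   c  
>* q0   q0  q1  q0 
 * q1   q1  q2  q1 
 * q2   q2  q3  q2 
 * q3   q3  q4  q3 
 * q4   q4  q5  q4 
   q5   q5  q5  q5 
(> = start, * = accepting)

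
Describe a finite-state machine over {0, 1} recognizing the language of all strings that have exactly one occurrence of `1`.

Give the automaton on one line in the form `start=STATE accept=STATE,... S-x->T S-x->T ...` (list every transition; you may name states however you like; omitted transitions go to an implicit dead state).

start=q0 accept=q1 q0-0->q0 q0-1->q1 q1-0->q1 q1-1->q2 q2-0->q2 q2-1->q2

Count `1`s, saturating at 2: state q0 means no `1` yet, q1 means one `1` seen, q2 means more than one. Each `1` increments (capped at q2); other symbols loop. Accept from {q1}.
A 3-state machine:
        0   1  
>  q0   q0  q1 
 * q1   q1  q2 
   q2   q2  q2 
(> = start, * = accepting)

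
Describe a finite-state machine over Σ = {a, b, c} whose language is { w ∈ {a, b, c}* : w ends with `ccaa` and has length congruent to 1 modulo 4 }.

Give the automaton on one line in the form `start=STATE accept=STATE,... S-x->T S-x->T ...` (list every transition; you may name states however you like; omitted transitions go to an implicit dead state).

Handle the two conditions separately and then intersect. One (5 states) tracks how much of the suffix `ccaa` has currently been matched; the other (4 states) tracks the input length modulo 4. Each combined state is a pair, one component from each; accept when both components accept. After merging equivalent states the machine shrinks.
        a   b   c  
>  q0   q1  q1  q1 
   q1   q2  q2  q3 
   q2   q4  q4  q4 
   q3   q4  q4  q5 
   q4   q0  q0  q0 
   q5   q6  q0  q0 
   q6   q7  q1  q1 
 * q7   q2  q2  q3 
(> = start, * = accepting)

start=q0 accept=q7 q0-a->q1 q0-b->q1 q0-c->q1 q1-a->q2 q1-b->q2 q1-c->q3 q2-a->q4 q2-b->q4 q2-c->q4 q3-a->q4 q3-b->q4 q3-c->q5 q4-a->q0 q4-b->q0 q4-c->q0 q5-a->q6 q5-b->q0 q5-c->q0 q6-a->q7 q6-b->q1 q6-c->q1 q7-a->q2 q7-b->q2 q7-c->q3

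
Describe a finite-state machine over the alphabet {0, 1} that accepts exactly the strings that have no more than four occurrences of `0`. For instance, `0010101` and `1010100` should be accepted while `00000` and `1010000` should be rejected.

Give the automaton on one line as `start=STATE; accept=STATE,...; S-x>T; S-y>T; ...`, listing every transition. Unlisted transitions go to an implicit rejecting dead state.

Only the number of `0`s matters, and only up to 5. Make a chain q0 → q1 → q2 → q3 → q4 → q5 advanced by each `0` (with q5 absorbing); every other symbol self-loops. The accepting set is {q0, q1, q2, q3, q4}.
        0   1  
>* q0   q1  q0 
 * q1   q2  q1 
 * q2   q3  q2 
 * q3   q4  q3 
 * q4   q5  q4 
   q5   q5  q5 
(> = start, * = accepting)

start=q0; accept=q0,q1,q2,q3,q4; q0-0>q1; q0-1>q0; q1-0>q2; q1-1>q1; q2-0>q3; q2-1>q2; q3-0>q4; q3-1>q3; q4-0>q5; q4-1>q4; q5-0>q5; q5-1>q5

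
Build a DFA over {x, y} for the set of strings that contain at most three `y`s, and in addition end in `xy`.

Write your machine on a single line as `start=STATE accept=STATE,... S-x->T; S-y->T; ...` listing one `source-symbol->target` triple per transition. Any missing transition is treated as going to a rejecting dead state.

start=q0; accept=q3,q6,q9; q0-x->q1; q0-y->q2; q1-x->q1; q1-y->q3; q2-x->q4; q2-y->q5; q3-x->q4; q3-y->q5; q4-x->q4; q4-y->q6; q5-x->q7; q5-y->q8; q6-x->q7; q6-y->q8; q7-x->q7; q7-y->q9; q8-x->q10; q8-y->q11; q9-x->q10; q9-y->q11; q10-x->q10; q10-y->q12; q11-x->q13; q11-y->q11; q12-x->q13; q12-y->q11; q13-x->q13; q13-y->q12

Build one automaton per condition and run them in lockstep. One (5 states) tracks the count of `y`s, saturating at 4; the other (3 states) tracks how much of the suffix `xy` has currently been matched. Each combined state is a pair, one component from each; accept when both components accept.
With 14 states:
          x    y  
>  q0     q1   q2 
   q1     q1   q3 
   q2     q4   q5 
 * q3     q4   q5 
   q4     q4   q6 
   q5     q7   q8 
 * q6     q7   q8 
   q7     q7   q9 
   q8    q10  q11 
 * q9    q10  q11 
   q10   q10  q12 
   q11   q13  q11 
   q12   q13  q11 
   q13   q13  q12 
(> = start, * = accepting)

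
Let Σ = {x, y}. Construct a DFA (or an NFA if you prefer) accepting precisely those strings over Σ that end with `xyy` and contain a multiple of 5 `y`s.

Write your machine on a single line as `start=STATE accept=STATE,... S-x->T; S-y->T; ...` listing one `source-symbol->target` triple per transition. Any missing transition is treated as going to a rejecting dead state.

Run two small machines in parallel and take their product. One (4 states) tracks how much of the suffix `xyy` has currently been matched; the other (5 states) tracks the count of `y`s modulo 5. Each combined state is a pair, one component from each; accept when both components accept. After merging equivalent states the machine shrinks.
An 8-state machine:
        x   y  
>  q0   q0  q1 
   q1   q1  q2 
   q2   q2  q3 
   q3   q4  q5 
   q4   q4  q6 
   q5   q5  q0 
   q6   q5  q7 
 * q7   q0  q1 
(> = start, * = accepting)

start=q0; accept=q7; q0-x->q0; q0-y->q1; q1-x->q1; q1-y->q2; q2-x->q2; q2-y->q3; q3-x->q4; q3-y->q5; q4-x->q4; q4-y->q6; q5-x->q5; q5-y->q0; q6-x->q5; q6-y->q7; q7-x->q0; q7-y->q1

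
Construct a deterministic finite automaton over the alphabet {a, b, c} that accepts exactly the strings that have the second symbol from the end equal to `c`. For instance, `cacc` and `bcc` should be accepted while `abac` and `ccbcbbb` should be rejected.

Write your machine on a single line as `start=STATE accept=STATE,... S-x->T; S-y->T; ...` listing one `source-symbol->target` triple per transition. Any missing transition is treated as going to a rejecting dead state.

A DFA must remember the last 2 symbols (since which symbol is second-to-last isn't known until the input ends). Use one state per possible window of the last ≤2 symbols; accept from those whose window starts with `c`.
A 13-state machine:
          a    b    c  
>  s0     s1   s2   s3 
   s1     s4   s5   s6 
   s2     s7   s8   s9 
   s3    s10  s11  s12 
   s4     s4   s5   s6 
   s5     s7   s8   s9 
   s6    s10  s11  s12 
   s7     s4   s5   s6 
   s8     s7   s8   s9 
   s9    s10  s11  s12 
 * s10    s4   s5   s6 
 * s11    s7   s8   s9 
 * s12   s10  s11  s12 
(> = start, * = accepting)

start=s0; accept=s10,s11,s12; s0-a->s1; s0-b->s2; s0-c->s3; s1-a->s4; s1-b->s5; s1-c->s6; s2-a->s7; s2-b->s8; s2-c->s9; s3-a->s10; s3-b->s11; s3-c->s12; s4-a->s4; s4-b->s5; s4-c->s6; s5-a->s7; s5-b->s8; s5-c->s9; s6-a->s10; s6-b->s11; s6-c->s12; s7-a->s4; s7-b->s5; s7-c->s6; s8-a->s7; s8-b->s8; s8-c->s9; s9-a->s10; s9-b->s11; s9-c->s12; s10-a->s4; s10-b->s5; s10-c->s6; s11-a->s7; s11-b->s8; s11-c->s9; s12-a->s10; s12-b->s11; s12-c->s12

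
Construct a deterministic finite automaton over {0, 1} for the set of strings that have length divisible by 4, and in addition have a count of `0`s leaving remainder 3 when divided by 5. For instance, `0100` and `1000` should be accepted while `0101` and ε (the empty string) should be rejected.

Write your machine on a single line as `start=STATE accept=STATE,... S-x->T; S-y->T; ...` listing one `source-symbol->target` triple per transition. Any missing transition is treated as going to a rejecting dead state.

start=S0; accept=S11; S0-0->S1; S0-1->S2; S1-0->S3; S1-1->S4; S2-0->S4; S2-1->S5; S3-0->S6; S3-1->S7; S4-0->S7; S4-1->S8; S5-0->S8; S5-1->S9; S6-0->S10; S6-1->S11; S7-0->S11; S7-1->S12; S8-0->S12; S8-1->S13; S9-0->S13; S9-1->S0; S10-0->S2; S10-1->S14; S11-0->S14; S11-1->S15; S12-0->S15; S12-1->S16; S13-0->S16; S13-1->S1; S14-0->S5; S14-1->S17; S15-0->S17; S15-1->S18; S16-0->S18; S16-1->S3; S17-0->S9; S17-1->S19; S18-0->S19; S18-1->S6; S19-0->S0; S19-1->S10

Run two small machines in parallel and take their product. The first has 4 states tracking the input length modulo 4; the second has 5 states tracking the count of `0`s modulo 5. A product state is a pair (one from each), accepting exactly when both do.
A 20-state machine:
          0    1  
>  S0     S1   S2 
   S1     S3   S4 
   S2     S4   S5 
   S3     S6   S7 
   S4     S7   S8 
   S5     S8   S9 
   S6    S10  S11 
   S7    S11  S12 
   S8    S12  S13 
   S9    S13   S0 
   S10    S2  S14 
 * S11   S14  S15 
   S12   S15  S16 
   S13   S16   S1 
   S14    S5  S17 
   S15   S17  S18 
   S16   S18   S3 
   S17    S9  S19 
   S18   S19   S6 
   S19    S0  S10 
(> = start, * = accepting)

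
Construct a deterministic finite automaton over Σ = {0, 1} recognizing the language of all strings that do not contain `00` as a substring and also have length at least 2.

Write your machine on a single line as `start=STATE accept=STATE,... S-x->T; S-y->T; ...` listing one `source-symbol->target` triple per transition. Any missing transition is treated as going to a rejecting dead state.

Build one automaton per condition and run them in lockstep. One (3 states) tracks partial matches of the forbidden pattern `00`; the other (4 states) tracks the input length, saturating at 3. Each combined state is a pair, one component from each; accept when both components accept. Equivalent product states are then merged.
6 states suffice.
        0   1  
>  S0   S1  S2 
   S1   S3  S4 
   S2   S5  S4 
   S3   S3  S3 
 * S4   S5  S4 
 * S5   S3  S4 
(> = start, * = accepting)

start=S0; accept=S4,S5; S0-0->S1; S0-1->S2; S1-0->S3; S1-1->S4; S2-0->S5; S2-1->S4; S3-0->S3; S3-1->S3; S4-0->S5; S4-1->S4; S5-0->S3; S5-1->S4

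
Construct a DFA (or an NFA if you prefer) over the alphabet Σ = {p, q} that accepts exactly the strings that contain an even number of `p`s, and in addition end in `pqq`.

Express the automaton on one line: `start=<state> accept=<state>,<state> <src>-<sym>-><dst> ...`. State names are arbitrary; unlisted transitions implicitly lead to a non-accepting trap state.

start=s0 accept=s4 s0-p->s1 s0-q->s0 s1-p->s2 s1-q->s1 s2-p->s1 s2-q->s3 s3-p->s1 s3-q->s4 s4-p->s1 s4-q->s0

Build one automaton per condition and run them in lockstep. The first has 2 states tracking the count of `p`s modulo 2; the second has 4 states tracking how much of the suffix `pqq` has currently been matched. A product state is a pair (one from each), accepting exactly when both do. After merging equivalent states the machine shrinks.
With 5 states:
        p   q  
>  s0   s1  s0 
   s1   s2  s1 
   s2   s1  s3 
   s3   s1  s4 
 * s4   s1  s0 
(> = start, * = accepting)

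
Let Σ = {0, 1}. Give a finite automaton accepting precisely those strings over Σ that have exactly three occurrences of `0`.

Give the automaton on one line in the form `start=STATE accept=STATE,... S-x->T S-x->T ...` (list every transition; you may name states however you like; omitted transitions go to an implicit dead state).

start=S0 accept=S3 S0-0->S1 S0-1->S0 S1-0->S2 S1-1->S1 S2-0->S3 S2-1->S2 S3-0->S4 S3-1->S3 S4-0->S4 S4-1->S4

Count `0`s, saturating at 4: states S0 through S3 mean 0 through 3 `0`s seen; S4 means more than 3. Each `0` increments (capped at S4); other symbols loop. Accept from {S3}.
A 5-state machine:
        0   1  
>  S0   S1  S0 
   S1   S2  S1 
   S2   S3  S2 
 * S3   S4  S3 
   S4   S4  S4 
(> = start, * = accepting)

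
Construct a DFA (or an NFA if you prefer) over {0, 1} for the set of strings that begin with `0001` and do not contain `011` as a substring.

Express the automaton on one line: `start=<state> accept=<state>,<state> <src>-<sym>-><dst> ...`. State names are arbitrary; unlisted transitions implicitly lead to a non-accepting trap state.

start=A accept=I,J A-0->B A-1->C B-0->D B-1->E C-0->F C-1->C D-0->G D-1->E E-0->F E-1->H F-0->F F-1->E G-0->F G-1->I H-0->H H-1->H I-0->J I-1->K J-0->J J-1->I K-0->K K-1->K

Handle the two conditions separately and then intersect. One (6 states) tracks whether the input so far still matches the prefix `0001`; the other (4 states) tracks partial matches of the forbidden pattern `011`. Each combined state is a pair, one component from each; accept when both components accept.
11 states suffice.
       0  1 
>  A   B  C 
   B   D  E 
   C   F  C 
   D   G  E 
   E   F  H 
   F   F  E 
   G   F  I 
   H   H  H 
 * I   J  K 
 * J   J  I 
   K   K  K 
(> = start, * = accepting)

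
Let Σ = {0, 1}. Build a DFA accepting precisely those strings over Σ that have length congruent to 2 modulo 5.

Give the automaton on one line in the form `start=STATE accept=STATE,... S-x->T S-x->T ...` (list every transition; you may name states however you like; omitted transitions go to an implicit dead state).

Only the length mod 5 matters, so use a 5-cycle: from any state, every input symbol moves to the next state, wrapping s4 back to s0. Mark s2 accepting.
With 5 states:
        0   1  
>  s0   s1  s1 
   s1   s2  s2 
 * s2   s3  s3 
   s3   s4  s4 
   s4   s0  s0 
(> = start, * = accepting)

start=s0 accept=s2 s0-0->s1 s0-1->s1 s1-0->s2 s1-1->s2 s2-0->s3 s2-1->s3 s3-0->s4 s3-1->s4 s4-0->s0 s4-1->s0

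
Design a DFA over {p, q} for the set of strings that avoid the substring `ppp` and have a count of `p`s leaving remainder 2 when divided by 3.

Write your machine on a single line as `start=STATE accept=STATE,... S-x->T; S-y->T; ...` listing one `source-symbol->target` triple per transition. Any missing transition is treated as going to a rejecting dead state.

Handle the two conditions separately and then intersect. The first has 4 states tracking partial matches of the forbidden pattern `ppp`; the second has 3 states tracking the count of `p`s modulo 3. A product state is a pair (one from each), accepting exactly when both do. After merging equivalent states the machine shrinks.
        p   q  
>  S0   S1  S0 
   S1   S2  S3 
 * S2   S4  S5 
   S3   S6  S3 
   S4   S4  S4 
 * S5   S7  S5 
 * S6   S8  S5 
   S7   S9  S0 
   S8   S4  S0 
   S9   S4  S3 
(> = start, * = accepting)

start=S0; accept=S2,S5,S6; S0-p->S1; S0-q->S0; S1-p->S2; S1-q->S3; S2-p->S4; S2-q->S5; S3-p->S6; S3-q->S3; S4-p->S4; S4-q->S4; S5-p->S7; S5-q->S5; S6-p->S8; S6-q->S5; S7-p->S9; S7-q->S0; S8-p->S4; S8-q->S0; S9-p->S4; S9-q->S3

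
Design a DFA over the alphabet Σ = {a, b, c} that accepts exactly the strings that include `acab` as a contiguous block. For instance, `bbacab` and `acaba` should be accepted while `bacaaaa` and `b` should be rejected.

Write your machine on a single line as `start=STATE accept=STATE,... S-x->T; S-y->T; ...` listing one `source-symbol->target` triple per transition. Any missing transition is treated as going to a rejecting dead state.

States s0..s3 record the length of the longest prefix of `acab` that matches the current input suffix. Reaching s4 means `acab` has been seen, and we stay there forever. Accept from s4.
A 5-state machine:
        a   b   c  
>  s0   s1  s0  s0 
   s1   s1  s0  s2 
   s2   s3  s0  s0 
   s3   s1  s4  s2 
 * s4   s4  s4  s4 
(> = start, * = accepting)

start=s0; accept=s4; s0-a->s1; s0-b->s0; s0-c->s0; s1-a->s1; s1-b->s0; s1-c->s2; s2-a->s3; s2-b->s0; s2-c->s0; s3-a->s1; s3-b->s4; s3-c->s2; s4-a->s4; s4-b->s4; s4-c->s4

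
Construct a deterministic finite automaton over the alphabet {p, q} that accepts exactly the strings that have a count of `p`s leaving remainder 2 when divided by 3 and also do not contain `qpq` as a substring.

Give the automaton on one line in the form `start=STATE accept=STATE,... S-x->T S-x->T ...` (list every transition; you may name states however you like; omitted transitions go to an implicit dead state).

start=s0 accept=s3,s6,s7 s0-p->s1 s0-q->s2 s1-p->s3 s1-q->s4 s2-p->s5 s2-q->s2 s3-p->s0 s3-q->s6 s4-p->s7 s4-q->s4 s5-p->s3 s5-q->s8 s6-p->s9 s6-q->s6 s7-p->s0 s7-q->s8 s8-p->s8 s8-q->s8 s9-p->s1 s9-q->s8

Run two small machines in parallel and take their product. The first has 3 states tracking the count of `p`s modulo 3; the second has 4 states tracking partial matches of the forbidden pattern `qpq`. A product state is a pair (one from each), accepting exactly when both do. Minimizing collapses redundant product states.
        p   q  
>  s0   s1  s2 
   s1   s3  s4 
   s2   s5  s2 
 * s3   s0  s6 
   s4   s7  s4 
   s5   s3  s8 
 * s6   s9  s6 
 * s7   s0  s8 
   s8   s8  s8 
   s9   s1  s8 
(> = start, * = accepting)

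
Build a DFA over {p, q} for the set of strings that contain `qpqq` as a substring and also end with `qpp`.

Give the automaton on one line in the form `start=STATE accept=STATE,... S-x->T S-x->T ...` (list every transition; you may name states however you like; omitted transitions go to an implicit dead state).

Build one automaton per condition and run them in lockstep. The first has 5 states tracking whether and how much of `qpqq` has been seen; the second has 4 states tracking how much of the suffix `qpp` has currently been matched. A product state is a pair (one from each), accepting exactly when both do. Minimizing collapses redundant product states.
8 states suffice.
       p  q 
>  A   A  B 
   B   C  B 
   C   A  D 
   D   C  E 
   E   F  E 
   F   G  E 
 * G   H  E 
   H   H  E 
(> = start, * = accepting)

start=A accept=G A-p->A A-q->B B-p->C B-q->B C-p->A C-q->D D-p->C D-q->E E-p->F E-q->E F-p->G F-q->E G-p->H G-q->E H-p->H H-q->E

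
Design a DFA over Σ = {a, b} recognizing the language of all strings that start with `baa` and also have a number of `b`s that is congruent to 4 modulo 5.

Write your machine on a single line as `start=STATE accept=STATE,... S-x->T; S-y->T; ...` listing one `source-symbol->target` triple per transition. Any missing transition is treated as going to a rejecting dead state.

start=q0; accept=q7; q0-a->q1; q0-b->q2; q1-a->q1; q1-b->q1; q2-a->q3; q2-b->q1; q3-a->q4; q3-b->q1; q4-a->q4; q4-b->q5; q5-a->q5; q5-b->q6; q6-a->q6; q6-b->q7; q7-a->q7; q7-b->q8; q8-a->q8; q8-b->q4

Build one automaton per condition and run them in lockstep. One (5 states) tracks whether the input so far still matches the prefix `baa`; the other (5 states) tracks the count of `b`s modulo 5. Each combined state is a pair, one component from each; accept when both components accept. After merging equivalent states the machine shrinks.
        a   b  
>  q0   q1  q2 
   q1   q1  q1 
   q2   q3  q1 
   q3   q4  q1 
   q4   q4  q5 
   q5   q5  q6 
   q6   q6  q7 
 * q7   q7  q8 
   q8   q8  q4 
(> = start, * = accepting)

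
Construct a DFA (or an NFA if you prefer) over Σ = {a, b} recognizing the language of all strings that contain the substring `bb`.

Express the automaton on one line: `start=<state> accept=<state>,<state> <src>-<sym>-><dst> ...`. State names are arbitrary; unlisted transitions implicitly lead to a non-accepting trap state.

Track how much of `bb` has been matched so far: state q0 is no progress, q2 is the absorbing accept state reached once `bb` has occurred. Intermediate states record partial matches; on a mismatch, fall back to the longest reusable overlap.
        a   b  
>  q0   q0  q1 
   q1   q0  q2 
 * q2   q2  q2 
(> = start, * = accepting)

start=q0 accept=q2 q0-a->q0 q0-b->q1 q1-a->q0 q1-b->q2 q2-a->q2 q2-b->q2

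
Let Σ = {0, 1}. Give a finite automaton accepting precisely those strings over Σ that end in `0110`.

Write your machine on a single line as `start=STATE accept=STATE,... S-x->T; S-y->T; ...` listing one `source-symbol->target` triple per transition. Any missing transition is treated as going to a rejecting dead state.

start=q0; accept=q4; q0-0->q1; q0-1->q0; q1-0->q1; q1-1->q2; q2-0->q1; q2-1->q3; q3-0->q4; q3-1->q0; q4-0->q1; q4-1->q2

Let each state record the length of the longest suffix of the input read so far that is also a prefix of `0110`. q1 means the last symbol is `0`; q2 means the last 2 symbols are `01`; q3 means the last 3 symbols are `011`; q4 means the last 4 symbols are `0110`. Accept only at q4, where the string currently ends in `0110`.
        0   1  
>  q0   q1  q0 
   q1   q1  q2 
   q2   q1  q3 
   q3   q4  q0 
 * q4   q1  q2 
(> = start, * = accepting)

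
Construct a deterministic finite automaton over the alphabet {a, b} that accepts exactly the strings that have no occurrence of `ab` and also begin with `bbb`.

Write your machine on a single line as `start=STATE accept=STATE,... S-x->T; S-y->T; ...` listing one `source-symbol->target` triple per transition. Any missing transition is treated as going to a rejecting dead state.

Handle the two conditions separately and then intersect. One (3 states) tracks partial matches of the forbidden pattern `ab`; the other (5 states) tracks whether the input so far still matches the prefix `bbb`. Each combined state is a pair, one component from each; accept when both components accept. After merging equivalent states the machine shrinks.
6 states suffice.
        a   b  
>  s0   s1  s2 
   s1   s1  s1 
   s2   s1  s3 
   s3   s1  s4 
 * s4   s5  s4 
 * s5   s5  s1 
(> = start, * = accepting)

start=s0; accept=s4,s5; s0-a->s1; s0-b->s2; s1-a->s1; s1-b->s1; s2-a->s1; s2-b->s3; s3-a->s1; s3-b->s4; s4-a->s5; s4-b->s4; s5-a->s5; s5-b->s1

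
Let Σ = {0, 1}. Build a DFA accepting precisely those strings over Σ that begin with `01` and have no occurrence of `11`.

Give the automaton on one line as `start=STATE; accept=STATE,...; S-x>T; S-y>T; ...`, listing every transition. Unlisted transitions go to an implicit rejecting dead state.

Build one automaton per condition and run them in lockstep. One (4 states) tracks whether the input so far still matches the prefix `01`; the other (3 states) tracks partial matches of the forbidden pattern `11`. Each combined state is a pair, one component from each; accept when both components accept. Equivalent product states are then merged.
A 5-state machine:
        0   1  
>  q0   q1  q2 
   q1   q2  q3 
   q2   q2  q2 
 * q3   q4  q2 
 * q4   q4  q3 
(> = start, * = accepting)

start=q0; accept=q3,q4; q0-0>q1; q0-1>q2; q1-0>q2; q1-1>q3; q2-0>q2; q2-1>q2; q3-0>q4; q3-1>q2; q4-0>q4; q4-1>q3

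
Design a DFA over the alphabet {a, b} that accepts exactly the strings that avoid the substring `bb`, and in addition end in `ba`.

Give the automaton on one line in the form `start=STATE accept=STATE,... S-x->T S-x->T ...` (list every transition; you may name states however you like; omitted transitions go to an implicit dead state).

start=q0 accept=q2 q0-a->q0 q0-b->q1 q1-a->q2 q1-b->q3 q2-a->q0 q2-b->q1 q3-a->q4 q3-b->q3 q4-a->q5 q4-b->q3 q5-a->q5 q5-b->q3

Handle the two conditions separately and then intersect. The first has 3 states tracking partial matches of the forbidden pattern `bb`; the second has 3 states tracking how much of the suffix `ba` has currently been matched. A product state is a pair (one from each), accepting exactly when both do.
A 6-state machine:
        a   b  
>  q0   q0  q1 
   q1   q2  q3 
 * q2   q0  q1 
   q3   q4  q3 
   q4   q5  q3 
   q5   q5  q3 
(> = start, * = accepting)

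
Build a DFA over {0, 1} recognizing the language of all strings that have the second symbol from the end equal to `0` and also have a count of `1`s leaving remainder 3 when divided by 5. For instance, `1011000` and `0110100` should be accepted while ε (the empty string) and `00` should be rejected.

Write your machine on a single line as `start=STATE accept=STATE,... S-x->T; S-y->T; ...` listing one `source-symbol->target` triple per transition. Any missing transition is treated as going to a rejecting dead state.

start=q0; accept=q5,q8; q0-0->q0; q0-1->q1; q1-0->q1; q1-1->q2; q2-0->q3; q2-1->q4; q3-0->q3; q3-1->q5; q4-0->q6; q4-1->q7; q5-0->q6; q5-1->q7; q6-0->q8; q6-1->q7; q7-0->q7; q7-1->q0; q8-0->q8; q8-1->q7

Build one automaton per condition and run them in lockstep. One (7 states) tracks the last 2 symbols read; the other (5 states) tracks the count of `1`s modulo 5. Each combined state is a pair, one component from each; accept when both components accept. After merging equivalent states the machine shrinks.
A 9-state machine:
        0   1  
>  q0   q0  q1 
   q1   q1  q2 
   q2   q3  q4 
   q3   q3  q5 
   q4   q6  q7 
 * q5   q6  q7 
   q6   q8  q7 
   q7   q7  q0 
 * q8   q8  q7 
(> = start, * = accepting)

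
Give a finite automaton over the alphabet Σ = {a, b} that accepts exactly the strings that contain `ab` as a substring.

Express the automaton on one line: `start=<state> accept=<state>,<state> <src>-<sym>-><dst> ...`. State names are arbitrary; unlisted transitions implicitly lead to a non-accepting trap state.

States S0..S1 record the length of the longest prefix of `ab` that matches the current input suffix. Reaching S2 means `ab` has been seen, and we stay there forever. Accept from S2.
        a   b  
>  S0   S1  S0 
   S1   S1  S2 
 * S2   S2  S2 
(> = start, * = accepting)

start=S0 accept=S2 S0-a->S1 S0-b->S0 S1-a->S1 S1-b->S2 S2-a->S2 S2-b->S2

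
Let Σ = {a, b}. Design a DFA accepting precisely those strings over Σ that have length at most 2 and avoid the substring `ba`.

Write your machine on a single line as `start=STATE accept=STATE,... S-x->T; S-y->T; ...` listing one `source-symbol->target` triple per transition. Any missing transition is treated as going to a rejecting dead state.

Build one automaton per condition and run them in lockstep. The first has 4 states tracking the input length, saturating at 3; the second has 3 states tracking partial matches of the forbidden pattern `ba`. A product state is a pair (one from each), accepting exactly when both do.
A 9-state machine:
        a   b  
>* S0   S1  S2 
 * S1   S3  S4 
 * S2   S5  S4 
 * S3   S6  S7 
 * S4   S8  S7 
   S5   S8  S8 
   S6   S6  S7 
   S7   S8  S7 
   S8   S8  S8 
(> = start, * = accepting)

start=S0; accept=S0,S1,S2,S3,S4; S0-a->S1; S0-b->S2; S1-a->S3; S1-b->S4; S2-a->S5; S2-b->S4; S3-a->S6; S3-b->S7; S4-a->S8; S4-b->S7; S5-a->S8; S5-b->S8; S6-a->S6; S6-b->S7; S7-a->S8; S7-b->S7; S8-a->S8; S8-b->S8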